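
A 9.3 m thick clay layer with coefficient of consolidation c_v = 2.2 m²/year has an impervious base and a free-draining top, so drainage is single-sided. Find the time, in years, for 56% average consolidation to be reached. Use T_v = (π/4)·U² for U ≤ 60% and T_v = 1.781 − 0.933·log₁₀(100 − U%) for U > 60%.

t ≈ 9.68 years

Drainage path length: H_d = H = 9.3 m (single drainage).
U ≤ 60%: T_v = (π/4)·U² = (π/4)×0.56² = 0.2463.
t = T_v·H_d²/c_v = 0.2463×9.3²/2.2 = 9.683 years.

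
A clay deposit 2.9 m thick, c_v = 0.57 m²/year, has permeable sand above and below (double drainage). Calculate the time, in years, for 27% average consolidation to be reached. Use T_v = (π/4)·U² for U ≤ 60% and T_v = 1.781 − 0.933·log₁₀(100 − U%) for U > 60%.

t ≈ 0.211 years

Drainage path length: H_d = H/2 = 1.45 m (double drainage).
U ≤ 60%: T_v = (π/4)·U² = (π/4)×0.27² = 0.057256.
t = T_v·H_d²/c_v = 0.057256×1.45²/0.57 = 0.2112 years.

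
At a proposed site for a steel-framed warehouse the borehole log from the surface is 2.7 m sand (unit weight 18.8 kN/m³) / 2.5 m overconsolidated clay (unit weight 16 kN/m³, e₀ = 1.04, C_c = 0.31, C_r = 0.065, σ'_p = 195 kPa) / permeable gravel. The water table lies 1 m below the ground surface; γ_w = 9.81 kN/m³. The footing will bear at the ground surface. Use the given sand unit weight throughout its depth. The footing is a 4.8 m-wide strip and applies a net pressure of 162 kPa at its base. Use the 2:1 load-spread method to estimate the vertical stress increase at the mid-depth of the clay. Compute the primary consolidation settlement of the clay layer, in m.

S_c ≈ 0.0394 m

Mid-depth of clay below the ground surface: z = 2.7 + 2.5/2 = 3.95 m.
Total vertical stress at mid-clay: σ_v = 18.8×2.7 + 16×1.25 = 70.76 kPa.
Pore pressure: u = 9.81×(3.95 − 1) = 28.94 kPa.
Initial effective stress: σ'_0 = σ_v − u = 70.76 − 28.94 = 41.82 kPa.
Stress increase at mid-clay by the 2:1 spreading method:
Δσ = qB/(B+z) = 162×4.8/(4.8+3.95) = 88.869 kPa
Final effective stress: σ'_f = 41.82 + 88.869 = 130.69 kPa.
σ'_f = 130.69 ≤ σ'_p = 195 kPa, so the clay remains overconsolidated and only the recompression index applies:
S_c = C_r·H/(1+e₀)·log₁₀(σ'_f/σ'_0) = 0.065×2.5/2.04×log₁₀(130.69/41.82)
    = 0.079658 × 0.49486 = 0.03942 m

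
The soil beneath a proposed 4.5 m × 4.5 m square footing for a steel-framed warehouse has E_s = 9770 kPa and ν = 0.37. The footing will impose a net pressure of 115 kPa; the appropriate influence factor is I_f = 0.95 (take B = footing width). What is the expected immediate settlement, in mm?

S_e ≈ 43.4 mm

Immediate (elastic) settlement: S_e = q·B·(1−ν²)/E_s · I_f.
S_e = 115 × 4.5 × (1 − 0.37²) / 9770 × 0.95
    = 115 × 4.5 × 0.8631 / 9770 × 0.95
    = 0.04343 m = 43.43 mm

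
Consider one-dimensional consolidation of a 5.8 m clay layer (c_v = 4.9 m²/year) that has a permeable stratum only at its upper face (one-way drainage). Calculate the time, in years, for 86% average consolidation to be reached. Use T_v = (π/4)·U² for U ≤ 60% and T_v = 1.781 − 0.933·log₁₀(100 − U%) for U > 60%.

Drainage path length: H_d = H = 5.8 m (single drainage).
U > 60%: T_v = 1.781 − 0.933·log₁₀(100 − 86) = 0.71166.
t = T_v·H_d²/c_v = 0.71166×5.8²/4.9 = 4.886 years.

t ≈ 4.89 years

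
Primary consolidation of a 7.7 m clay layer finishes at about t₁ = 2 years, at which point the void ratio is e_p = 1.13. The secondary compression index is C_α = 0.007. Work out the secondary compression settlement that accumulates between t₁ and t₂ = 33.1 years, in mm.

S_s ≈ 30.8 mm

Secondary compression: S_s = C_α·H/(1+e_p)·log₁₀(t₂/t₁)
S_s = 0.007×7.7/(1+1.13)×log₁₀(33.1/2)
    = 0.02531 × 1.219 = 0.03084 m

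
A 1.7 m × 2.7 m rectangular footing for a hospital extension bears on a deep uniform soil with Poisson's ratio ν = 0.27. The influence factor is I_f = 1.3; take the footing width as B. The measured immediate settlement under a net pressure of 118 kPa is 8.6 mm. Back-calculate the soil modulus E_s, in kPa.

S_e = q·B·(1−ν²)/E_s · I_f  ⇒  E_s = q·B·(1−ν²)·I_f / S_e.
E_s = 118 × 1.7 × 0.9271 × 1.3 / 0.0086 = 28110 kPa

E_s ≈ 28100 kPa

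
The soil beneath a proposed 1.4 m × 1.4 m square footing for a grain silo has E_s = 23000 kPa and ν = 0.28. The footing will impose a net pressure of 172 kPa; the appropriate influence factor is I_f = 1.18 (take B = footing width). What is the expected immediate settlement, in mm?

Immediate (elastic) settlement: S_e = q·B·(1−ν²)/E_s · I_f.
S_e = 172 × 1.4 × (1 − 0.28²) / 23000 × 1.18
    = 172 × 1.4 × 0.9216 / 23000 × 1.18
    = 0.01139 m = 11.39 mm

S_e ≈ 11.4 mm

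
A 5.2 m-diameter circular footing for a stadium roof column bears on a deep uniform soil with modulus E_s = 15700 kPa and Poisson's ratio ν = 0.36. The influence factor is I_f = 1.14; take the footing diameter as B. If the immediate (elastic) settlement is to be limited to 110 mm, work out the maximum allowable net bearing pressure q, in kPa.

q ≈ 335 kPa

S_e = q·B·(1−ν²)/E_s · I_f  ⇒  q = S_e·E_s / (B·(1−ν²)·I_f).
q = 0.11 × 15700 / (5.2 × 0.8704 × 1.14) = 334.7 kPa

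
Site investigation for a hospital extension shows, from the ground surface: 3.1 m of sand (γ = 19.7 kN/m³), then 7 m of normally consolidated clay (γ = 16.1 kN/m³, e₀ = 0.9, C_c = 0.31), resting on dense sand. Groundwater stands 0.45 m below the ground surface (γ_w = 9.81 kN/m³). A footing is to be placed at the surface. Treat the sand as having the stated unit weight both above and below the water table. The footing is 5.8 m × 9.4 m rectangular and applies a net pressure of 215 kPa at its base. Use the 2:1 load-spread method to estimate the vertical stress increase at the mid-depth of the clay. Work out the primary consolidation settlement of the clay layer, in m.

S_c ≈ 0.352 m

Mid-depth of clay below the ground surface: z = 3.1 + 7/2 = 6.6 m.
Total vertical stress at mid-clay: σ_v = 19.7×3.1 + 16.1×3.5 = 117.42 kPa.
Pore pressure: u = 9.81×(6.6 − 0.45) = 60.332 kPa.
Initial effective stress: σ'_0 = σ_v − u = 117.42 − 60.332 = 57.088 kPa.
Stress increase at mid-clay by the 2:1 spreading method:
Δσ = qBL/((B+z)(L+z)) = 215×5.8×9.4/((5.8+6.6)(9.4+6.6)) = 59.082 kPa
Final effective stress: σ'_f = σ'_0 + Δσ = 57.088 + 59.082 = 116.17 kPa.
Normally consolidated clay, so the full stress increment lies on the virgin compression line:
S_c = C_c·H/(1+e₀)·log₁₀(σ'_f/σ'_0) = 0.31×7/(1+0.9)×log₁₀(116.17/57.088)
    = 1.1421 × 0.30855 = 0.3524 m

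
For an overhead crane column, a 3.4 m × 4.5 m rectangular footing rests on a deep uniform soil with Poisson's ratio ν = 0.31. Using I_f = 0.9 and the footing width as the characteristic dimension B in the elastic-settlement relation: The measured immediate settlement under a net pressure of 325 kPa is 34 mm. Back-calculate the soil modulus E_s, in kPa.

S_e = q·B·(1−ν²)/E_s · I_f  ⇒  E_s = q·B·(1−ν²)·I_f / S_e.
E_s = 325 × 3.4 × 0.9039 × 0.9 / 0.034 = 26440 kPa

E_s ≈ 26400 kPa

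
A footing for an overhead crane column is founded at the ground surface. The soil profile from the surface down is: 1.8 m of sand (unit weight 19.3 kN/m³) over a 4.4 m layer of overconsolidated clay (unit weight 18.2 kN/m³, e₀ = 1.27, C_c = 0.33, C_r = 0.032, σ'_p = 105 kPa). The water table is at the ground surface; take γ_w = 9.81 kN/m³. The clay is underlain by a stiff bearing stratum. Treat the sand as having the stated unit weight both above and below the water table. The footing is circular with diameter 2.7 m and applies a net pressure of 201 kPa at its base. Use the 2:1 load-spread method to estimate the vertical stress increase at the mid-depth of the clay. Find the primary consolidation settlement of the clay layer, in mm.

S_c ≈ 17.6 mm

Mid-depth of clay below the ground surface: z = 1.8 + 4.4/2 = 4 m.
Total vertical stress at mid-clay: σ_v = 19.3×1.8 + 18.2×2.2 = 74.78 kPa.
Pore pressure: u = 9.81×(4 − 0) = 39.24 kPa.
Initial effective stress: σ'_0 = σ_v − u = 74.78 − 39.24 = 35.54 kPa.
Stress increase at mid-clay by the 2:1 spreading method:
Δσ ≈ qD²/(D+z)² = 201×2.7²/(2.7+4)² = 32.642 kPa
Final effective stress: σ'_f = 35.54 + 32.642 = 68.182 kPa.
σ'_f = 68.182 ≤ σ'_p = 105 kPa, so the clay remains overconsolidated and only the recompression index applies:
S_c = C_r·H/(1+e₀)·log₁₀(σ'_f/σ'_0) = 0.032×4.4/2.27×log₁₀(68.182/35.54)
    = 0.062026 × 0.28295 = 0.01755 m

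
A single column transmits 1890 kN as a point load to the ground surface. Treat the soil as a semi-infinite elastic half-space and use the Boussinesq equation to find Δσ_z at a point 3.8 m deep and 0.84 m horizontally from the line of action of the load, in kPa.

Δσ_z ≈ 55.5 kPa

Boussinesq vertical stress below a point load on an elastic half-space:
Δσ_z = 3P/(2πz²) · [1 + (r/z)²]^(−5/2)
r/z = 0.84/3.8 = 0.22105; [1+(r/z)²]^(−5/2) = 0.88757.
Δσ_z = 3×1890/(2π×3.8²) × 0.88757 = 62.494 × 0.88757 = 55.47 kPa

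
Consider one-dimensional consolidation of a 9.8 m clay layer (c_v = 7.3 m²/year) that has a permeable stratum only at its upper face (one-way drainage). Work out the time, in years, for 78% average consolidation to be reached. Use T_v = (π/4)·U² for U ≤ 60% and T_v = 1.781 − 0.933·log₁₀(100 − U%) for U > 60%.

t ≈ 6.95 years

Drainage path length: H_d = H = 9.8 m (single drainage).
U > 60%: T_v = 1.781 − 0.933·log₁₀(100 − 78) = 0.52852.
t = T_v·H_d²/c_v = 0.52852×9.8²/7.3 = 6.953 years.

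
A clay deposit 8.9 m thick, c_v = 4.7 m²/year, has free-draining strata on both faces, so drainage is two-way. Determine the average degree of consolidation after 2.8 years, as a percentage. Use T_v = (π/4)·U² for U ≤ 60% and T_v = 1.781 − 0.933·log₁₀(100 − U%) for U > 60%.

Drainage path length: H_d = H/2 = 4.45 m (double drainage).
T_v = c_v·t/H_d² = 4.7×2.8/4.45² = 0.66456.
T_v = 0.66456 corresponds to the U > 60% branch:
U = 1 − 10^((1.781 − T_v)/0.933)/100 = 0.8427

U ≈ 84.3 %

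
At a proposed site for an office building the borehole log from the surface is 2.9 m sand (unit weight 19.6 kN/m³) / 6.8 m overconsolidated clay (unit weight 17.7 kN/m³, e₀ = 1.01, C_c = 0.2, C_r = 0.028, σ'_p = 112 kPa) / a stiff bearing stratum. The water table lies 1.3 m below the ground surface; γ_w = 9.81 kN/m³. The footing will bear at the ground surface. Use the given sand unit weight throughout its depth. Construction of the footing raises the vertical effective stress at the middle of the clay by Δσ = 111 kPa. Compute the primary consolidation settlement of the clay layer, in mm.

Mid-depth of clay below the ground surface: z = 2.9 + 6.8/2 = 6.3 m.
Total vertical stress at mid-clay: σ_v = 19.6×2.9 + 17.7×3.4 = 117.02 kPa.
Pore pressure: u = 9.81×(6.3 − 1.3) = 49.05 kPa.
Initial effective stress: σ'_0 = σ_v − u = 117.02 − 49.05 = 67.97 kPa.
Final effective stress: σ'_f = 67.97 + 111 = 178.97 kPa.
σ'_f = 178.97 > σ'_p = 112 kPa, so the stress path crosses the preconsolidation pressure — recompression up to σ'_p, then virgin compression beyond:
S_c = H/(1+e₀)·[C_r·log₁₀(σ'_p/σ'_0) + C_c·log₁₀(σ'_f/σ'_p)]
    = 6.8/2.01 × [0.028×log₁₀(112/67.97) + 0.2×log₁₀(178.97/112)]
    = 3.3831 × [0.0060732 + 0.040712] = 0.1583 m

S_c ≈ 158 mm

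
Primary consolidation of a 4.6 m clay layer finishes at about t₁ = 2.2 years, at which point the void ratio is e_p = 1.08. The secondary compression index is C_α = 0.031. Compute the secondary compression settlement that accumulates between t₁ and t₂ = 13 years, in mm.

S_s ≈ 52.9 mm

Secondary compression: S_s = C_α·H/(1+e_p)·log₁₀(t₂/t₁)
S_s = 0.031×4.6/(1+1.08)×log₁₀(13/2.2)
    = 0.06856 × 0.7715 = 0.05289 m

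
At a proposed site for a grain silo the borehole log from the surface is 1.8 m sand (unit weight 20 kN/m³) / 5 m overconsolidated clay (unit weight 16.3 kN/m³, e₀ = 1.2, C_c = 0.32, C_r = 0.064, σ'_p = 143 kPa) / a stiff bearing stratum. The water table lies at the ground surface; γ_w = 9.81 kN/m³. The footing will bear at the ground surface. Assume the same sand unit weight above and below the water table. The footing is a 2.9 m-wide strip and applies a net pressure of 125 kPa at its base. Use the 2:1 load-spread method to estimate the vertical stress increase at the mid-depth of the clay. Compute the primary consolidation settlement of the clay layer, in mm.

S_c ≈ 56.8 mm

Mid-depth of clay below the ground surface: z = 1.8 + 5/2 = 4.3 m.
Total vertical stress at mid-clay: σ_v = 20×1.8 + 16.3×2.5 = 76.75 kPa.
Pore pressure: u = 9.81×(4.3 − 0) = 42.183 kPa.
Initial effective stress: σ'_0 = σ_v − u = 76.75 − 42.183 = 34.567 kPa.
Stress increase at mid-clay by the 2:1 spreading method:
Δσ = qB/(B+z) = 125×2.9/(2.9+4.3) = 50.347 kPa
Final effective stress: σ'_f = 34.567 + 50.347 = 84.914 kPa.
σ'_f = 84.914 ≤ σ'_p = 143 kPa, so the clay remains overconsolidated and only the recompression index applies:
S_c = C_r·H/(1+e₀)·log₁₀(σ'_f/σ'_0) = 0.064×5/2.2×log₁₀(84.914/34.567)
    = 0.14545 × 0.39032 = 0.05677 m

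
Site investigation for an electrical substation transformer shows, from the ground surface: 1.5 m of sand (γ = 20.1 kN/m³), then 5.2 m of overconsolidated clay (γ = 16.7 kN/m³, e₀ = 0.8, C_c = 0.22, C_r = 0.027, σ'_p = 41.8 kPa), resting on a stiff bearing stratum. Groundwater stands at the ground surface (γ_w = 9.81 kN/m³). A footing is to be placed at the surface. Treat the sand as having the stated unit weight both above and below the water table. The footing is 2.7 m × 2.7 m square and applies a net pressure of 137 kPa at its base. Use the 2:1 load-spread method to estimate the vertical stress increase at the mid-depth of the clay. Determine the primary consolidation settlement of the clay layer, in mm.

S_c ≈ 83.1 mm

Mid-depth of clay below the ground surface: z = 1.5 + 5.2/2 = 4.1 m.
Total vertical stress at mid-clay: σ_v = 20.1×1.5 + 16.7×2.6 = 73.57 kPa.
Pore pressure: u = 9.81×(4.1 − 0) = 40.221 kPa.
Initial effective stress: σ'_0 = σ_v − u = 73.57 − 40.221 = 33.349 kPa.
Stress increase at mid-clay by the 2:1 spreading method:
Δσ = qBL/((B+z)(L+z)) = 137×2.7×2.7/((2.7+4.1)(2.7+4.1)) = 21.599 kPa
Final effective stress: σ'_f = 33.349 + 21.599 = 54.948 kPa.
σ'_f = 54.948 > σ'_p = 41.8 kPa, so the stress path crosses the preconsolidation pressure — recompression up to σ'_p, then virgin compression beyond:
S_c = H/(1+e₀)·[C_r·log₁₀(σ'_p/σ'_0) + C_c·log₁₀(σ'_f/σ'_p)]
    = 5.2/1.8 × [0.027×log₁₀(41.8/33.349) + 0.22×log₁₀(54.948/41.8)]
    = 2.8889 × [0.0026485 + 0.026131] = 0.08314 m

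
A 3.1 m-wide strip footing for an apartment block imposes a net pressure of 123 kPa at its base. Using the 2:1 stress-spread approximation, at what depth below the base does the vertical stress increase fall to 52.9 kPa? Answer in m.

z ≈ 4.11 m

2:1 spreading — at depth z the loaded area has grown by z in each plan dimension:
qB/(B+z) = Δσ_z ⇒ z = qB/Δσ_z − B = 123×3.1/52.9 − 3.1 = 4.108 m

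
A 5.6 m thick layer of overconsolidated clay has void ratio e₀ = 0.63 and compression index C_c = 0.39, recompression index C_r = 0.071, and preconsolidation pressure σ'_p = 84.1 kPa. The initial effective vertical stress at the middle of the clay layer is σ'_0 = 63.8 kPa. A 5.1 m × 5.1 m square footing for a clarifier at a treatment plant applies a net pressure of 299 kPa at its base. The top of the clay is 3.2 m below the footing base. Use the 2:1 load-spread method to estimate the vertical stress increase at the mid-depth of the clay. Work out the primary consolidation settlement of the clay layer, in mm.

S_c ≈ 269 mm

Mid-depth of clay below the footing base: z = 3.2 + 5.6/2 = 6 m.
Stress increase at mid-clay by the 2:1 spreading method:
Δσ = qBL/((B+z)(L+z)) = 299×5.1×5.1/((5.1+6)(5.1+6)) = 63.12 kPa
Final effective stress: σ'_f = 63.8 + 63.12 = 126.92 kPa.
σ'_f = 126.92 > σ'_p = 84.1 kPa, so the stress path crosses the preconsolidation pressure — recompression up to σ'_p, then virgin compression beyond:
S_c = H/(1+e₀)·[C_r·log₁₀(σ'_p/σ'_0) + C_c·log₁₀(σ'_f/σ'_p)]
    = 5.6/1.63 × [0.071×log₁₀(84.1/63.8) + 0.39×log₁₀(126.92/84.1)]
    = 3.4356 × [0.0085182 + 0.069706] = 0.2687 m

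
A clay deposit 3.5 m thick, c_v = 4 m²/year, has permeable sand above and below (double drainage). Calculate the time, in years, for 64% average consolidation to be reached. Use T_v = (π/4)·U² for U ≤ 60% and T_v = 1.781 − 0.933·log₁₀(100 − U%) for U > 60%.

Drainage path length: H_d = H/2 = 1.75 m (double drainage).
U > 60%: T_v = 1.781 − 0.933·log₁₀(100 − 64) = 0.32897.
t = T_v·H_d²/c_v = 0.32897×1.75²/4 = 0.2519 years.

t ≈ 0.252 years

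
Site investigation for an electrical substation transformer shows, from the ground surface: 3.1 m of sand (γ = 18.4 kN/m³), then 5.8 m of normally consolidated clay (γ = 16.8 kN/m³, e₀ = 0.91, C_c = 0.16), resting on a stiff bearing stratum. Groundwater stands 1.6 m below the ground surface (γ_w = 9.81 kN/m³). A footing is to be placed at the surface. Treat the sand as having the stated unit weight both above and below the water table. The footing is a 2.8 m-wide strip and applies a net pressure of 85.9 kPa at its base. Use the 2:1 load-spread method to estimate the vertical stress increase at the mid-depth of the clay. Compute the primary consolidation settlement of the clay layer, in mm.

S_c ≈ 76.5 mm

Mid-depth of clay below the ground surface: z = 3.1 + 5.8/2 = 6 m.
Total vertical stress at mid-clay: σ_v = 18.4×3.1 + 16.8×2.9 = 105.76 kPa.
Pore pressure: u = 9.81×(6 − 1.6) = 43.164 kPa.
Initial effective stress: σ'_0 = σ_v − u = 105.76 − 43.164 = 62.596 kPa.
Stress increase at mid-clay by the 2:1 spreading method:
Δσ = qB/(B+z) = 85.9×2.8/(2.8+6) = 27.332 kPa
Final effective stress: σ'_f = σ'_0 + Δσ = 62.596 + 27.332 = 89.928 kPa.
Normally consolidated clay, so the full stress increment lies on the virgin compression line:
S_c = C_c·H/(1+e₀)·log₁₀(σ'_f/σ'_0) = 0.16×5.8/(1+0.91)×log₁₀(89.928/62.596)
    = 0.48586 × 0.15735 = 0.07645 m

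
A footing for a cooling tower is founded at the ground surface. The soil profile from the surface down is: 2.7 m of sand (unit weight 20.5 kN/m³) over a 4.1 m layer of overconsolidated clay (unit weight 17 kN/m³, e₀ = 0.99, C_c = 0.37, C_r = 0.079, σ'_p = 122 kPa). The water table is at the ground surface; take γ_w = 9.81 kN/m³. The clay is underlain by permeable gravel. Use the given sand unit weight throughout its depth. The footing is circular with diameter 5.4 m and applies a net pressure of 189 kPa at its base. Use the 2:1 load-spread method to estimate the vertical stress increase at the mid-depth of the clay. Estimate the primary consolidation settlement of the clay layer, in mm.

Mid-depth of clay below the ground surface: z = 2.7 + 4.1/2 = 4.75 m.
Total vertical stress at mid-clay: σ_v = 20.5×2.7 + 17×2.05 = 90.2 kPa.
Pore pressure: u = 9.81×(4.75 − 0) = 46.598 kPa.
Initial effective stress: σ'_0 = σ_v − u = 90.2 − 46.598 = 43.602 kPa.
Stress increase at mid-clay by the 2:1 spreading method:
Δσ ≈ qD²/(D+z)² = 189×5.4²/(5.4+4.75)² = 53.495 kPa
Final effective stress: σ'_f = 43.602 + 53.495 = 97.097 kPa.
σ'_f = 97.097 ≤ σ'_p = 122 kPa, so the clay remains overconsolidated and only the recompression index applies:
S_c = C_r·H/(1+e₀)·log₁₀(σ'_f/σ'_0) = 0.079×4.1/1.99×log₁₀(97.097/43.602)
    = 0.16276 × 0.3477 = 0.05659 m

S_c ≈ 56.6 mm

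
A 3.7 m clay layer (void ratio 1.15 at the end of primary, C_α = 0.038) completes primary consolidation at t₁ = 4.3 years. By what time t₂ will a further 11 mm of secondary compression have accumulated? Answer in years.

S_s = C_α·H/(1+e_p)·log₁₀(t₂/t₁) ⇒ log₁₀(t₂/t₁) = S_s·(1+e_p)/(C_α·H).
log₁₀(t₂/t₁) = 0.011 × (1+1.15) / (0.038×3.7) = 0.1682
t₂ = t₁ × 10^0.1682 = 4.3 × 1.473 = 6.334 years

t₂ ≈ 6.33 years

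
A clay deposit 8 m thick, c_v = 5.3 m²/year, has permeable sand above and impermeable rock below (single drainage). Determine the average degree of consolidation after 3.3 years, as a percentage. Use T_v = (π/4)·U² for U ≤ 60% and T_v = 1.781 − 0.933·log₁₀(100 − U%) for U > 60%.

Drainage path length: H_d = H = 8 m (single drainage).
T_v = c_v·t/H_d² = 5.3×3.3/8² = 0.27328.
T_v = 0.27328 corresponds to the U ≤ 60% branch:
U = √(4T_v/π) = 0.5899

U ≈ 59 %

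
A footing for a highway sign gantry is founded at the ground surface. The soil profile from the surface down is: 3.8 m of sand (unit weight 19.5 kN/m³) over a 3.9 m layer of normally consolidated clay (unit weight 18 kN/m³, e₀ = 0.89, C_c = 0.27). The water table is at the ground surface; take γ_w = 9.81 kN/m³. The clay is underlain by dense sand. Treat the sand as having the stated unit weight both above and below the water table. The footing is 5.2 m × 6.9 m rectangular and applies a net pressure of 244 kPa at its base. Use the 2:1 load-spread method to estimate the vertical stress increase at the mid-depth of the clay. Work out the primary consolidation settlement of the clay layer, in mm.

Mid-depth of clay below the ground surface: z = 3.8 + 3.9/2 = 5.75 m.
Total vertical stress at mid-clay: σ_v = 19.5×3.8 + 18×1.95 = 109.2 kPa.
Pore pressure: u = 9.81×(5.75 − 0) = 56.408 kPa.
Initial effective stress: σ'_0 = σ_v − u = 109.2 − 56.408 = 52.792 kPa.
Stress increase at mid-clay by the 2:1 spreading method:
Δσ = qBL/((B+z)(L+z)) = 244×5.2×6.9/((5.2+5.75)(6.9+5.75)) = 63.203 kPa
Final effective stress: σ'_f = σ'_0 + Δσ = 52.792 + 63.203 = 116 kPa.
Normally consolidated clay, so the full stress increment lies on the virgin compression line:
S_c = C_c·H/(1+e₀)·log₁₀(σ'_f/σ'_0) = 0.27×3.9/(1+0.89)×log₁₀(116/52.792)
    = 0.55714 × 0.34189 = 0.1905 m

S_c ≈ 190 mm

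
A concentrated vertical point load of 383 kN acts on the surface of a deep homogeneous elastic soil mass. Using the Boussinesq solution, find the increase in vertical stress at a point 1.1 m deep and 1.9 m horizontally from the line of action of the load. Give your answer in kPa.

Δσ_z ≈ 4.77 kPa

Boussinesq vertical stress below a point load on an elastic half-space:
Δσ_z = 3P/(2πz²) · [1 + (r/z)²]^(−5/2)
r/z = 1.9/1.1 = 1.7273; [1+(r/z)²]^(−5/2) = 0.031575.
Δσ_z = 3×383/(2π×1.1²) × 0.031575 = 151.13 × 0.031575 = 4.772 kPa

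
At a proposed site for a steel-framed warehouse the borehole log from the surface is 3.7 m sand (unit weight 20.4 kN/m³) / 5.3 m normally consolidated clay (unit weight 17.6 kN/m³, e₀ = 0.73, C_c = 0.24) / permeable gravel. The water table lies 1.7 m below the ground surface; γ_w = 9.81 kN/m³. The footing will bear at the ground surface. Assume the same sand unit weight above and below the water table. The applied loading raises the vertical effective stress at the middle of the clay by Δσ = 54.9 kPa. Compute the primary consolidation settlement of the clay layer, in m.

S_c ≈ 0.173 m

Mid-depth of clay below the ground surface: z = 3.7 + 5.3/2 = 6.35 m.
Total vertical stress at mid-clay: σ_v = 20.4×3.7 + 17.6×2.65 = 122.12 kPa.
Pore pressure: u = 9.81×(6.35 − 1.7) = 45.617 kPa.
Initial effective stress: σ'_0 = σ_v − u = 122.12 − 45.617 = 76.503 kPa.
Final effective stress: σ'_f = σ'_0 + Δσ = 76.503 + 54.9 = 131.4 kPa.
Normally consolidated clay, so the full stress increment lies on the virgin compression line:
S_c = C_c·H/(1+e₀)·log₁₀(σ'_f/σ'_0) = 0.24×5.3/(1+0.73)×log₁₀(131.4/76.503)
    = 0.73526 × 0.23492 = 0.1727 m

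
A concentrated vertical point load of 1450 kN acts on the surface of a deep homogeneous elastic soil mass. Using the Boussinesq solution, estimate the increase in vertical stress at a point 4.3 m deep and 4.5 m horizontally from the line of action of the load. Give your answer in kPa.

Δσ_z ≈ 5.89 kPa

Boussinesq vertical stress below a point load on an elastic half-space:
Δσ_z = 3P/(2πz²) · [1 + (r/z)²]^(−5/2)
r/z = 4.5/4.3 = 1.0465; [1+(r/z)²]^(−5/2) = 0.15738.
Δσ_z = 3×1450/(2π×4.3²) × 0.15738 = 37.443 × 0.15738 = 5.893 kPa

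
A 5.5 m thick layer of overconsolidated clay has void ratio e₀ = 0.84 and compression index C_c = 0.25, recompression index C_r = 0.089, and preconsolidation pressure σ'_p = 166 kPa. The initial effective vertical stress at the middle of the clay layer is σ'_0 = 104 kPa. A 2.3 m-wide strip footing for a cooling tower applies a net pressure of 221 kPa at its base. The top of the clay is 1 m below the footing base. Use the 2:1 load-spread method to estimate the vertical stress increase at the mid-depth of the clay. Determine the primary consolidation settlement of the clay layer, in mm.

S_c ≈ 94.4 mm

Mid-depth of clay below the footing base: z = 1 + 5.5/2 = 3.75 m.
Stress increase at mid-clay by the 2:1 spreading method:
Δσ = qB/(B+z) = 221×2.3/(2.3+3.75) = 84.017 kPa
Final effective stress: σ'_f = 104 + 84.017 = 188.02 kPa.
σ'_f = 188.02 > σ'_p = 166 kPa, so the stress path crosses the preconsolidation pressure — recompression up to σ'_p, then virgin compression beyond:
S_c = H/(1+e₀)·[C_r·log₁₀(σ'_p/σ'_0) + C_c·log₁₀(σ'_f/σ'_p)]
    = 5.5/1.84 × [0.089×log₁₀(166/104) + 0.25×log₁₀(188.02/166)]
    = 2.9891 × [0.018074 + 0.013524] = 0.09445 m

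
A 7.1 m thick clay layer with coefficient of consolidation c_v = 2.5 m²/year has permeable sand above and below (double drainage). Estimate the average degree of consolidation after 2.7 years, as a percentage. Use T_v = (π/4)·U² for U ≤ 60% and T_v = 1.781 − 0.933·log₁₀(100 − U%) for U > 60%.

Drainage path length: H_d = H/2 = 3.55 m (double drainage).
T_v = c_v·t/H_d² = 2.5×2.7/3.55² = 0.53561.
T_v = 0.53561 corresponds to the U > 60% branch:
U = 1 − 10^((1.781 − T_v)/0.933)/100 = 0.7838

U ≈ 78.4 %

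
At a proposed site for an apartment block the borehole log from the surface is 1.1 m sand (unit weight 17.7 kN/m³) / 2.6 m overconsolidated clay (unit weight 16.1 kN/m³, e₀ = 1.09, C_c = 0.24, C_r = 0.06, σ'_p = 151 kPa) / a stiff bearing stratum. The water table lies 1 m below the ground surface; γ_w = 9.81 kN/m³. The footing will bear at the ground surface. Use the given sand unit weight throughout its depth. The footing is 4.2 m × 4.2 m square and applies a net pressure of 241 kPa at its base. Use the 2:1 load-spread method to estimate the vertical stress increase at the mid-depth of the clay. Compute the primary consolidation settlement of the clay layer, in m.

S_c ≈ 0.0499 m

Mid-depth of clay below the ground surface: z = 1.1 + 2.6/2 = 2.4 m.
Total vertical stress at mid-clay: σ_v = 17.7×1.1 + 16.1×1.3 = 40.4 kPa.
Pore pressure: u = 9.81×(2.4 − 1) = 13.734 kPa.
Initial effective stress: σ'_0 = σ_v − u = 40.4 − 13.734 = 26.666 kPa.
Stress increase at mid-clay by the 2:1 spreading method:
Δσ = qBL/((B+z)(L+z)) = 241×4.2×4.2/((4.2+2.4)(4.2+2.4)) = 97.595 kPa
Final effective stress: σ'_f = 26.666 + 97.595 = 124.26 kPa.
σ'_f = 124.26 ≤ σ'_p = 151 kPa, so the clay remains overconsolidated and only the recompression index applies:
S_c = C_r·H/(1+e₀)·log₁₀(σ'_f/σ'_0) = 0.06×2.6/2.09×log₁₀(124.26/26.666)
    = 0.07464 × 0.66837 = 0.04989 m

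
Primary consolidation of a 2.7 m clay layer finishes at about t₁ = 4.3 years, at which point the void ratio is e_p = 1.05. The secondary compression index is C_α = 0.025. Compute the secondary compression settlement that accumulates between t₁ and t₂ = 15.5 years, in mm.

Secondary compression: S_s = C_α·H/(1+e_p)·log₁₀(t₂/t₁)
S_s = 0.025×2.7/(1+1.05)×log₁₀(15.5/4.3)
    = 0.03293 × 0.5569 = 0.01834 m

S_s ≈ 18.3 mm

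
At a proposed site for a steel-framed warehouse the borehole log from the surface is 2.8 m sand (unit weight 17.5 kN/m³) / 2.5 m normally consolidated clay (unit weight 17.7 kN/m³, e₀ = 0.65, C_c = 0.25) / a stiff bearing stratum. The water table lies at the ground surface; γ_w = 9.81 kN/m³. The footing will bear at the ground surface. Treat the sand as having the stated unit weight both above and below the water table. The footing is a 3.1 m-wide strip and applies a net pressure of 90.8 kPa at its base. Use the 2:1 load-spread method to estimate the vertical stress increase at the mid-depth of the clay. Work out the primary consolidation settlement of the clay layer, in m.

Mid-depth of clay below the ground surface: z = 2.8 + 2.5/2 = 4.05 m.
Total vertical stress at mid-clay: σ_v = 17.5×2.8 + 17.7×1.25 = 71.125 kPa.
Pore pressure: u = 9.81×(4.05 − 0) = 39.73 kPa.
Initial effective stress: σ'_0 = σ_v − u = 71.125 − 39.73 = 31.395 kPa.
Stress increase at mid-clay by the 2:1 spreading method:
Δσ = qB/(B+z) = 90.8×3.1/(3.1+4.05) = 39.368 kPa
Final effective stress: σ'_f = σ'_0 + Δσ = 31.395 + 39.368 = 70.763 kPa.
Normally consolidated clay, so the full stress increment lies on the virgin compression line:
S_c = C_c·H/(1+e₀)·log₁₀(σ'_f/σ'_0) = 0.25×2.5/(1+0.65)×log₁₀(70.763/31.395)
    = 0.37879 × 0.35295 = 0.1337 m

S_c ≈ 0.134 m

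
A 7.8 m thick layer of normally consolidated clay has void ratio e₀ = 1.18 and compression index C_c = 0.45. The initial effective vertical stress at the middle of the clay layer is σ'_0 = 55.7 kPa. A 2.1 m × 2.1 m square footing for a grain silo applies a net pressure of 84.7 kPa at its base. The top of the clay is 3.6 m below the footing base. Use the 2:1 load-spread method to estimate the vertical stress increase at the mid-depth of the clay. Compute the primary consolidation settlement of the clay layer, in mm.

Mid-depth of clay below the footing base: z = 3.6 + 7.8/2 = 7.5 m.
Stress increase at mid-clay by the 2:1 spreading method:
Δσ = qBL/((B+z)(L+z)) = 84.7×2.1×2.1/((2.1+7.5)(2.1+7.5)) = 4.053 kPa
Final effective stress: σ'_f = σ'_0 + Δσ = 55.7 + 4.053 = 59.753 kPa.
Normally consolidated clay, so the full stress increment lies on the virgin compression line:
S_c = C_c·H/(1+e₀)·log₁₀(σ'_f/σ'_0) = 0.45×7.8/(1+1.18)×log₁₀(59.753/55.7)
    = 1.6101 × 0.030505 = 0.04912 m

S_c ≈ 49.1 mm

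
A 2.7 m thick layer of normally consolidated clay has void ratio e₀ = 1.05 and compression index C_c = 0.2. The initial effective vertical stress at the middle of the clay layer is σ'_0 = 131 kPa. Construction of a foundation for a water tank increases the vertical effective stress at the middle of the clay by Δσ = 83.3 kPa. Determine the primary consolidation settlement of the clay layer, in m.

Final effective stress: σ'_f = σ'_0 + Δσ = 131 + 83.3 = 214.3 kPa.
Normally consolidated clay, so the full stress increment lies on the virgin compression line:
S_c = C_c·H/(1+e₀)·log₁₀(σ'_f/σ'_0) = 0.2×2.7/(1+1.05)×log₁₀(214.3/131)
    = 0.26341 × 0.21375 = 0.0563 m

S_c ≈ 0.0563 m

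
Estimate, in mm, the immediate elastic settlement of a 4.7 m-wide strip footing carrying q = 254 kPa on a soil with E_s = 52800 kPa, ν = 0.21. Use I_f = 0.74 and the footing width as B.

S_e ≈ 16 mm

Immediate (elastic) settlement: S_e = q·B·(1−ν²)/E_s · I_f.
S_e = 254 × 4.7 × (1 − 0.21²) / 52800 × 0.74
    = 254 × 4.7 × 0.9559 / 52800 × 0.74
    = 0.01599 m = 15.99 mm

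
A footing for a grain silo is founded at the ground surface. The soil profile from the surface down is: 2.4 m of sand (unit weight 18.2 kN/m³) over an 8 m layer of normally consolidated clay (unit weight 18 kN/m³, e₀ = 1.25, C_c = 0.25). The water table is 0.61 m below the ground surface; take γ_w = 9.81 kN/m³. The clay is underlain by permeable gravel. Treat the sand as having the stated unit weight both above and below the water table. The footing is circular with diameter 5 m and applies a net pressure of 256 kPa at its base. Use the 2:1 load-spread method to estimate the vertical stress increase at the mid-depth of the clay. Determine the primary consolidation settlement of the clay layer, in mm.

Mid-depth of clay below the ground surface: z = 2.4 + 8/2 = 6.4 m.
Total vertical stress at mid-clay: σ_v = 18.2×2.4 + 18×4 = 115.68 kPa.
Pore pressure: u = 9.81×(6.4 − 0.61) = 56.8 kPa.
Initial effective stress: σ'_0 = σ_v − u = 115.68 − 56.8 = 58.88 kPa.
Stress increase at mid-clay by the 2:1 spreading method:
Δσ ≈ qD²/(D+z)² = 256×5²/(5+6.4)² = 49.246 kPa
Final effective stress: σ'_f = σ'_0 + Δσ = 58.88 + 49.246 = 108.13 kPa.
Normally consolidated clay, so the full stress increment lies on the virgin compression line:
S_c = C_c·H/(1+e₀)·log₁₀(σ'_f/σ'_0) = 0.25×8/(1+1.25)×log₁₀(108.13/58.88)
    = 0.88889 × 0.26398 = 0.2346 m

S_c ≈ 235 mm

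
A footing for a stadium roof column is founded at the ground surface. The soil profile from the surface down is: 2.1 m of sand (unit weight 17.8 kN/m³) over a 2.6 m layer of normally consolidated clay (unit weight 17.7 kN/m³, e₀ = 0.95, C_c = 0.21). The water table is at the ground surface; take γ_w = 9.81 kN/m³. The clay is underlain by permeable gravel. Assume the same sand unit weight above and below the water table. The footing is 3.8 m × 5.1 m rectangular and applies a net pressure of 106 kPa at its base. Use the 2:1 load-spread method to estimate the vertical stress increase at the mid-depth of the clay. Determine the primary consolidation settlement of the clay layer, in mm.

S_c ≈ 98.2 mm

Mid-depth of clay below the ground surface: z = 2.1 + 2.6/2 = 3.4 m.
Total vertical stress at mid-clay: σ_v = 17.8×2.1 + 17.7×1.3 = 60.39 kPa.
Pore pressure: u = 9.81×(3.4 − 0) = 33.354 kPa.
Initial effective stress: σ'_0 = σ_v − u = 60.39 − 33.354 = 27.036 kPa.
Stress increase at mid-clay by the 2:1 spreading method:
Δσ = qBL/((B+z)(L+z)) = 106×3.8×5.1/((3.8+3.4)(5.1+3.4)) = 33.567 kPa
Final effective stress: σ'_f = σ'_0 + Δσ = 27.036 + 33.567 = 60.603 kPa.
Normally consolidated clay, so the full stress increment lies on the virgin compression line:
S_c = C_c·H/(1+e₀)·log₁₀(σ'_f/σ'_0) = 0.21×2.6/(1+0.95)×log₁₀(60.603/27.036)
    = 0.28 × 0.35055 = 0.09815 m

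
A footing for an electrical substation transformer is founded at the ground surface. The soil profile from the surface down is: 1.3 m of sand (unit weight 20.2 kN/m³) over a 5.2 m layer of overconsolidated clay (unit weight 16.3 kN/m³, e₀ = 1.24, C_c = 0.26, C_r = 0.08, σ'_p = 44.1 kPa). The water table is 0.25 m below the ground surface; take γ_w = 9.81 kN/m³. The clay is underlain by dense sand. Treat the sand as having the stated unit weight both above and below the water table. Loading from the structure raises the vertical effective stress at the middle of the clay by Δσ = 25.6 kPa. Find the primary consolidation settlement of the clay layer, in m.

Mid-depth of clay below the ground surface: z = 1.3 + 5.2/2 = 3.9 m.
Total vertical stress at mid-clay: σ_v = 20.2×1.3 + 16.3×2.6 = 68.64 kPa.
Pore pressure: u = 9.81×(3.9 − 0.25) = 35.806 kPa.
Initial effective stress: σ'_0 = σ_v − u = 68.64 − 35.806 = 32.834 kPa.
Final effective stress: σ'_f = 32.834 + 25.6 = 58.434 kPa.
σ'_f = 58.434 > σ'_p = 44.1 kPa, so the stress path crosses the preconsolidation pressure — recompression up to σ'_p, then virgin compression beyond:
S_c = H/(1+e₀)·[C_r·log₁₀(σ'_p/σ'_0) + C_c·log₁₀(σ'_f/σ'_p)]
    = 5.2/2.24 × [0.08×log₁₀(44.1/32.834) + 0.26×log₁₀(58.434/44.1)]
    = 2.3214 × [0.010249 + 0.031779] = 0.09756 m

S_c ≈ 0.0976 m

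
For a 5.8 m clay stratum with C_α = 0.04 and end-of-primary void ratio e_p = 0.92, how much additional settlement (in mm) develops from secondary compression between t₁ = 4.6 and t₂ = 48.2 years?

S_s ≈ 123 mm

Secondary compression: S_s = C_α·H/(1+e_p)·log₁₀(t₂/t₁)
S_s = 0.04×5.8/(1+0.92)×log₁₀(48.2/4.6)
    = 0.1208 × 1.02 = 0.1233 m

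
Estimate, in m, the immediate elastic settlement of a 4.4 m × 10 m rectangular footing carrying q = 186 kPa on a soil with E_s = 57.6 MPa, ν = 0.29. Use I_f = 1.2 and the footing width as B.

Immediate (elastic) settlement: S_e = q·B·(1−ν²)/E_s · I_f.
E_s = 57.6 MPa = 57600 kPa.
S_e = 186 × 4.4 × (1 − 0.29²) / 57600 × 1.2
    = 186 × 4.4 × 0.9159 / 57600 × 1.2
    = 0.01562 m

S_e ≈ 0.0156 m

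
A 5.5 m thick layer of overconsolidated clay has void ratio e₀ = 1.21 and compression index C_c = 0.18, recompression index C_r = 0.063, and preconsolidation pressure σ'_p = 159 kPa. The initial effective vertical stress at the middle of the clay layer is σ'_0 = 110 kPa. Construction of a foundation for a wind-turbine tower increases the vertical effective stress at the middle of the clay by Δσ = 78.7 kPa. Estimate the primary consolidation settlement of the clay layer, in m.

Final effective stress: σ'_f = 110 + 78.7 = 188.7 kPa.
σ'_f = 188.7 > σ'_p = 159 kPa, so the stress path crosses the preconsolidation pressure — recompression up to σ'_p, then virgin compression beyond:
S_c = H/(1+e₀)·[C_r·log₁₀(σ'_p/σ'_0) + C_c·log₁₀(σ'_f/σ'_p)]
    = 5.5/2.21 × [0.063×log₁₀(159/110) + 0.18×log₁₀(188.7/159)]
    = 2.4887 × [0.01008 + 0.013387] = 0.0584 m

S_c ≈ 0.0584 m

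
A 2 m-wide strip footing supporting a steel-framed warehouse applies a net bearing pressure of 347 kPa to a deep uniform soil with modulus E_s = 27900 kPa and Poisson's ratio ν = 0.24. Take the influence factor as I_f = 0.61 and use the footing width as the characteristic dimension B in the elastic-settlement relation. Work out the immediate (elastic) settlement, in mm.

Immediate (elastic) settlement: S_e = q·B·(1−ν²)/E_s · I_f.
S_e = 347 × 2 × (1 − 0.24²) / 27900 × 0.61
    = 347 × 2 × 0.9424 / 27900 × 0.61
    = 0.0143 m = 14.3 mm

S_e ≈ 14.3 mm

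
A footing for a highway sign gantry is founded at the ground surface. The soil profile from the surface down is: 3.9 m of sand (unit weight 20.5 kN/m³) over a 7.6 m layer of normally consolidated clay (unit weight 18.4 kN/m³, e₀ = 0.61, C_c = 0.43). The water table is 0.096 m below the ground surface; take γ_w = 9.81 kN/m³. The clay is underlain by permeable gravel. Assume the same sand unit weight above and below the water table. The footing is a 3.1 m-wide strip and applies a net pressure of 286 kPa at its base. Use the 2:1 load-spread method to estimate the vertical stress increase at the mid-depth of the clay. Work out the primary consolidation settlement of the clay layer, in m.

Mid-depth of clay below the ground surface: z = 3.9 + 7.6/2 = 7.7 m.
Total vertical stress at mid-clay: σ_v = 20.5×3.9 + 18.4×3.8 = 149.87 kPa.
Pore pressure: u = 9.81×(7.7 − 0.096) = 74.595 kPa.
Initial effective stress: σ'_0 = σ_v − u = 149.87 − 74.595 = 75.275 kPa.
Stress increase at mid-clay by the 2:1 spreading method:
Δσ = qB/(B+z) = 286×3.1/(3.1+7.7) = 82.093 kPa
Final effective stress: σ'_f = σ'_0 + Δσ = 75.275 + 82.093 = 157.37 kPa.
Normally consolidated clay, so the full stress increment lies on the virgin compression line:
S_c = C_c·H/(1+e₀)·log₁₀(σ'_f/σ'_0) = 0.43×7.6/(1+0.61)×log₁₀(157.37/75.275)
    = 2.0298 × 0.32027 = 0.6501 m

S_c ≈ 0.65 m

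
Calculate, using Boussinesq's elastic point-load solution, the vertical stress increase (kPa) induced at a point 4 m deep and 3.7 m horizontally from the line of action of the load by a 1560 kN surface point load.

Δσ_z ≈ 9.92 kPa

Boussinesq vertical stress below a point load on an elastic half-space:
Δσ_z = 3P/(2πz²) · [1 + (r/z)²]^(−5/2)
r/z = 3.7/4 = 0.925; [1+(r/z)²]^(−5/2) = 0.21319.
Δσ_z = 3×1560/(2π×4²) × 0.21319 = 46.553 × 0.21319 = 9.925 kPa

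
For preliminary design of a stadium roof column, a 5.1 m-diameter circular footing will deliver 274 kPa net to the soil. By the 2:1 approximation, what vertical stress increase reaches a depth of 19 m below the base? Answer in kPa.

By the 2:1 method the load spreads at 1 horizontal : 2 vertical, so at depth z the loaded area has grown by z in each plan dimension:
Δσ ≈ qD²/(D+z)² = 274×5.1²/(5.1+19)² = 12.27 kPa

Δσ_z ≈ 12.3 kPa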